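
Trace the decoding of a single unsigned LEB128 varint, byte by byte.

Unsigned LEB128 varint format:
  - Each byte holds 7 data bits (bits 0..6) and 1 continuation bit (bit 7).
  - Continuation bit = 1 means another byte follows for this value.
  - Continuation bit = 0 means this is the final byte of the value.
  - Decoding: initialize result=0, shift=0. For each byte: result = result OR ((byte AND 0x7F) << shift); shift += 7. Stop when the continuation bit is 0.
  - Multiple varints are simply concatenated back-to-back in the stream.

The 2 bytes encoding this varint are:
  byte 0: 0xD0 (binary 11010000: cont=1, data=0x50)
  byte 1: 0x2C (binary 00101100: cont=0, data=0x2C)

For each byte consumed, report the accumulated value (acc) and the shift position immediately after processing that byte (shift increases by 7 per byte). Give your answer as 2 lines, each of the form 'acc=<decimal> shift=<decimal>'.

Answer: acc=80 shift=7
acc=5712 shift=14

Derivation:
byte 0=0xD0: payload=0x50=80, contrib = 80<<0 = 80; acc -> 80, shift -> 7
byte 1=0x2C: payload=0x2C=44, contrib = 44<<7 = 5632; acc -> 5712, shift -> 14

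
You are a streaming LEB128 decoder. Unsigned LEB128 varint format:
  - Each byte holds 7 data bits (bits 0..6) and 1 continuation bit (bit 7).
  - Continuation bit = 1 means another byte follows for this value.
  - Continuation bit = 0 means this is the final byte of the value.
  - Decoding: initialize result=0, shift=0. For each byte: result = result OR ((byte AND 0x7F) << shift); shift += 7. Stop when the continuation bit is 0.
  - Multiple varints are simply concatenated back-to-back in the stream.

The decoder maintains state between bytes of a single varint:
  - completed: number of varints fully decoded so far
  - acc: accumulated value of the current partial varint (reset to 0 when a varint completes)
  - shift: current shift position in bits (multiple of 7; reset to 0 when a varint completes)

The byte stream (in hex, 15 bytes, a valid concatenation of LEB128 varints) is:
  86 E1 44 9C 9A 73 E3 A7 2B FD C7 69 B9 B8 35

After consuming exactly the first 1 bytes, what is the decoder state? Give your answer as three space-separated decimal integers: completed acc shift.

byte[0]=0x86 cont=1 payload=0x06: acc |= 6<<0 -> completed=0 acc=6 shift=7

Answer: 0 6 7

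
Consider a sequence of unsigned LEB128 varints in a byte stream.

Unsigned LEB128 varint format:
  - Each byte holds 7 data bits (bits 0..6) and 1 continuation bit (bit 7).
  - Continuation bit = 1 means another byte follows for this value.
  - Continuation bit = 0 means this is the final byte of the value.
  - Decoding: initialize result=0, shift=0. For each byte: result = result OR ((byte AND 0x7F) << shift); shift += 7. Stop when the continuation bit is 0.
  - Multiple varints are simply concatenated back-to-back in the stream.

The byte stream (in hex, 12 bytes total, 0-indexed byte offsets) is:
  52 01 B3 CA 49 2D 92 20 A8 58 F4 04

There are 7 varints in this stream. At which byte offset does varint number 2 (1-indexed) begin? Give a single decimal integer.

Answer: 1

Derivation:
  byte[0]=0x52 cont=0 payload=0x52=82: acc |= 82<<0 -> acc=82 shift=7 [end]
Varint 1: bytes[0:1] = 52 -> value 82 (1 byte(s))
  byte[1]=0x01 cont=0 payload=0x01=1: acc |= 1<<0 -> acc=1 shift=7 [end]
Varint 2: bytes[1:2] = 01 -> value 1 (1 byte(s))
  byte[2]=0xB3 cont=1 payload=0x33=51: acc |= 51<<0 -> acc=51 shift=7
  byte[3]=0xCA cont=1 payload=0x4A=74: acc |= 74<<7 -> acc=9523 shift=14
  byte[4]=0x49 cont=0 payload=0x49=73: acc |= 73<<14 -> acc=1205555 shift=21 [end]
Varint 3: bytes[2:5] = B3 CA 49 -> value 1205555 (3 byte(s))
  byte[5]=0x2D cont=0 payload=0x2D=45: acc |= 45<<0 -> acc=45 shift=7 [end]
Varint 4: bytes[5:6] = 2D -> value 45 (1 byte(s))
  byte[6]=0x92 cont=1 payload=0x12=18: acc |= 18<<0 -> acc=18 shift=7
  byte[7]=0x20 cont=0 payload=0x20=32: acc |= 32<<7 -> acc=4114 shift=14 [end]
Varint 5: bytes[6:8] = 92 20 -> value 4114 (2 byte(s))
  byte[8]=0xA8 cont=1 payload=0x28=40: acc |= 40<<0 -> acc=40 shift=7
  byte[9]=0x58 cont=0 payload=0x58=88: acc |= 88<<7 -> acc=11304 shift=14 [end]
Varint 6: bytes[8:10] = A8 58 -> value 11304 (2 byte(s))
  byte[10]=0xF4 cont=1 payload=0x74=116: acc |= 116<<0 -> acc=116 shift=7
  byte[11]=0x04 cont=0 payload=0x04=4: acc |= 4<<7 -> acc=628 shift=14 [end]
Varint 7: bytes[10:12] = F4 04 -> value 628 (2 byte(s))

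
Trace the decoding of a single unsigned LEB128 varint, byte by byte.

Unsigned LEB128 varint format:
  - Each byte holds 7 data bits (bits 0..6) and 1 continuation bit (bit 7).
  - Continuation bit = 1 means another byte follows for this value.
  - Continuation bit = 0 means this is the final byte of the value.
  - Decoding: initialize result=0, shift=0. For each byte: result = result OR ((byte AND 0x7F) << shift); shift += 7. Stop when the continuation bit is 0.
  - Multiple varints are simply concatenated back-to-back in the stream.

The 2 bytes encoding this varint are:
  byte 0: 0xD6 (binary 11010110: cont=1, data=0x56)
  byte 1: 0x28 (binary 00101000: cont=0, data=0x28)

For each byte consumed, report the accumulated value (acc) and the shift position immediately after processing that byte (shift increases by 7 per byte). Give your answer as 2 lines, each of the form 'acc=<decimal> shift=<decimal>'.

Answer: acc=86 shift=7
acc=5206 shift=14

Derivation:
byte 0=0xD6: payload=0x56=86, contrib = 86<<0 = 86; acc -> 86, shift -> 7
byte 1=0x28: payload=0x28=40, contrib = 40<<7 = 5120; acc -> 5206, shift -> 14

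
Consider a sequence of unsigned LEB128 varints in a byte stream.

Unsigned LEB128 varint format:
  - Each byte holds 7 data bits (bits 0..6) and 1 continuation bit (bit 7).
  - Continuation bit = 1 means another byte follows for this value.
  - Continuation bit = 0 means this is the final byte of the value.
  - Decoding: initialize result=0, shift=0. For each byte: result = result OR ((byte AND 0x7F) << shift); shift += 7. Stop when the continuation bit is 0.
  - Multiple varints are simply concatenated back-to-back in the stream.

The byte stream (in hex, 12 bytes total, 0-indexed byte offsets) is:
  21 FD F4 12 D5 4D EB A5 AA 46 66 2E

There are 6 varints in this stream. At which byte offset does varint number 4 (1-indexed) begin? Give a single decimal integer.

  byte[0]=0x21 cont=0 payload=0x21=33: acc |= 33<<0 -> acc=33 shift=7 [end]
Varint 1: bytes[0:1] = 21 -> value 33 (1 byte(s))
  byte[1]=0xFD cont=1 payload=0x7D=125: acc |= 125<<0 -> acc=125 shift=7
  byte[2]=0xF4 cont=1 payload=0x74=116: acc |= 116<<7 -> acc=14973 shift=14
  byte[3]=0x12 cont=0 payload=0x12=18: acc |= 18<<14 -> acc=309885 shift=21 [end]
Varint 2: bytes[1:4] = FD F4 12 -> value 309885 (3 byte(s))
  byte[4]=0xD5 cont=1 payload=0x55=85: acc |= 85<<0 -> acc=85 shift=7
  byte[5]=0x4D cont=0 payload=0x4D=77: acc |= 77<<7 -> acc=9941 shift=14 [end]
Varint 3: bytes[4:6] = D5 4D -> value 9941 (2 byte(s))
  byte[6]=0xEB cont=1 payload=0x6B=107: acc |= 107<<0 -> acc=107 shift=7
  byte[7]=0xA5 cont=1 payload=0x25=37: acc |= 37<<7 -> acc=4843 shift=14
  byte[8]=0xAA cont=1 payload=0x2A=42: acc |= 42<<14 -> acc=692971 shift=21
  byte[9]=0x46 cont=0 payload=0x46=70: acc |= 70<<21 -> acc=147493611 shift=28 [end]
Varint 4: bytes[6:10] = EB A5 AA 46 -> value 147493611 (4 byte(s))
  byte[10]=0x66 cont=0 payload=0x66=102: acc |= 102<<0 -> acc=102 shift=7 [end]
Varint 5: bytes[10:11] = 66 -> value 102 (1 byte(s))
  byte[11]=0x2E cont=0 payload=0x2E=46: acc |= 46<<0 -> acc=46 shift=7 [end]
Varint 6: bytes[11:12] = 2E -> value 46 (1 byte(s))

Answer: 6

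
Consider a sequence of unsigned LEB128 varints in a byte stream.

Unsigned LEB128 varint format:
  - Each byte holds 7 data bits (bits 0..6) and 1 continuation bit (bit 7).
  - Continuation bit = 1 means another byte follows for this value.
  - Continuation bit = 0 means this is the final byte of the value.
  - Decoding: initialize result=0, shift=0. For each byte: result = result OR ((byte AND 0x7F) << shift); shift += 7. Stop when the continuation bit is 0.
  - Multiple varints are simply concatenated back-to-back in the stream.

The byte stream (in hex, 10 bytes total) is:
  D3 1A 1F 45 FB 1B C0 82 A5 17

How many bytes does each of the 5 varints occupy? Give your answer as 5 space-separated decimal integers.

Answer: 2 1 1 2 4

Derivation:
  byte[0]=0xD3 cont=1 payload=0x53=83: acc |= 83<<0 -> acc=83 shift=7
  byte[1]=0x1A cont=0 payload=0x1A=26: acc |= 26<<7 -> acc=3411 shift=14 [end]
Varint 1: bytes[0:2] = D3 1A -> value 3411 (2 byte(s))
  byte[2]=0x1F cont=0 payload=0x1F=31: acc |= 31<<0 -> acc=31 shift=7 [end]
Varint 2: bytes[2:3] = 1F -> value 31 (1 byte(s))
  byte[3]=0x45 cont=0 payload=0x45=69: acc |= 69<<0 -> acc=69 shift=7 [end]
Varint 3: bytes[3:4] = 45 -> value 69 (1 byte(s))
  byte[4]=0xFB cont=1 payload=0x7B=123: acc |= 123<<0 -> acc=123 shift=7
  byte[5]=0x1B cont=0 payload=0x1B=27: acc |= 27<<7 -> acc=3579 shift=14 [end]
Varint 4: bytes[4:6] = FB 1B -> value 3579 (2 byte(s))
  byte[6]=0xC0 cont=1 payload=0x40=64: acc |= 64<<0 -> acc=64 shift=7
  byte[7]=0x82 cont=1 payload=0x02=2: acc |= 2<<7 -> acc=320 shift=14
  byte[8]=0xA5 cont=1 payload=0x25=37: acc |= 37<<14 -> acc=606528 shift=21
  byte[9]=0x17 cont=0 payload=0x17=23: acc |= 23<<21 -> acc=48841024 shift=28 [end]
Varint 5: bytes[6:10] = C0 82 A5 17 -> value 48841024 (4 byte(s))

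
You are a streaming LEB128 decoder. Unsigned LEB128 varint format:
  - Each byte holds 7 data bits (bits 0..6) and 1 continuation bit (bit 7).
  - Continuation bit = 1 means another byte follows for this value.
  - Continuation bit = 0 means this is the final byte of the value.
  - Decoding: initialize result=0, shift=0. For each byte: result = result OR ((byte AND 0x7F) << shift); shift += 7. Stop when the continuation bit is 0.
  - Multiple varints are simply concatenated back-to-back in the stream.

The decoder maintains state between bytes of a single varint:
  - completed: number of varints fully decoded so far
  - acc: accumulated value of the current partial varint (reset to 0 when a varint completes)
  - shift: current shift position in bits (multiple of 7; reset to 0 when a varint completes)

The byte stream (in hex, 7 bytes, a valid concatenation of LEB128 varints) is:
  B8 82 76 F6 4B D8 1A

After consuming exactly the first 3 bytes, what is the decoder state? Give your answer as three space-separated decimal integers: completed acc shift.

Answer: 1 0 0

Derivation:
byte[0]=0xB8 cont=1 payload=0x38: acc |= 56<<0 -> completed=0 acc=56 shift=7
byte[1]=0x82 cont=1 payload=0x02: acc |= 2<<7 -> completed=0 acc=312 shift=14
byte[2]=0x76 cont=0 payload=0x76: varint #1 complete (value=1933624); reset -> completed=1 acc=0 shift=0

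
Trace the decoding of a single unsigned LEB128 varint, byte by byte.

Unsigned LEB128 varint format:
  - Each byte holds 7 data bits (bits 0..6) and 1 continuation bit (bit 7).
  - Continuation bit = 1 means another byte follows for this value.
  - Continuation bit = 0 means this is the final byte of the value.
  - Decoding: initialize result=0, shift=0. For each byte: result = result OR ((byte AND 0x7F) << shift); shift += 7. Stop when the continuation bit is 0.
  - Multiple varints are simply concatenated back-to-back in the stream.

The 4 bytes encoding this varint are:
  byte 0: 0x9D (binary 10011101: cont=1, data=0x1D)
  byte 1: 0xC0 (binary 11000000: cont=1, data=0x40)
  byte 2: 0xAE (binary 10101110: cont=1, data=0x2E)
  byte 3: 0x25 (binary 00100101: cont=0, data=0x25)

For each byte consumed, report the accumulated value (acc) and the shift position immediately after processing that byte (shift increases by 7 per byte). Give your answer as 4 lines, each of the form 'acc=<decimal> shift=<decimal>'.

byte 0=0x9D: payload=0x1D=29, contrib = 29<<0 = 29; acc -> 29, shift -> 7
byte 1=0xC0: payload=0x40=64, contrib = 64<<7 = 8192; acc -> 8221, shift -> 14
byte 2=0xAE: payload=0x2E=46, contrib = 46<<14 = 753664; acc -> 761885, shift -> 21
byte 3=0x25: payload=0x25=37, contrib = 37<<21 = 77594624; acc -> 78356509, shift -> 28

Answer: acc=29 shift=7
acc=8221 shift=14
acc=761885 shift=21
acc=78356509 shift=28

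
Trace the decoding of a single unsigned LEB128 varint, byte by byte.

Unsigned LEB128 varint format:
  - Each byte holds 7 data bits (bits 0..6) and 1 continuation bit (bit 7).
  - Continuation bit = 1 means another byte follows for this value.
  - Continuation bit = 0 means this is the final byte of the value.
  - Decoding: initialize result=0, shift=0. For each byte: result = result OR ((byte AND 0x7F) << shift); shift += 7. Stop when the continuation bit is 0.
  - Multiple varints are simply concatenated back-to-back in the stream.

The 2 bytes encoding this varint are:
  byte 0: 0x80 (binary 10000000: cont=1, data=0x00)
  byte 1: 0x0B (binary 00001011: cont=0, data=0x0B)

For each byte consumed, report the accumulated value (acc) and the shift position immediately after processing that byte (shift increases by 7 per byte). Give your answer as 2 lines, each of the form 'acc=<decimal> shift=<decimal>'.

byte 0=0x80: payload=0x00=0, contrib = 0<<0 = 0; acc -> 0, shift -> 7
byte 1=0x0B: payload=0x0B=11, contrib = 11<<7 = 1408; acc -> 1408, shift -> 14

Answer: acc=0 shift=7
acc=1408 shift=14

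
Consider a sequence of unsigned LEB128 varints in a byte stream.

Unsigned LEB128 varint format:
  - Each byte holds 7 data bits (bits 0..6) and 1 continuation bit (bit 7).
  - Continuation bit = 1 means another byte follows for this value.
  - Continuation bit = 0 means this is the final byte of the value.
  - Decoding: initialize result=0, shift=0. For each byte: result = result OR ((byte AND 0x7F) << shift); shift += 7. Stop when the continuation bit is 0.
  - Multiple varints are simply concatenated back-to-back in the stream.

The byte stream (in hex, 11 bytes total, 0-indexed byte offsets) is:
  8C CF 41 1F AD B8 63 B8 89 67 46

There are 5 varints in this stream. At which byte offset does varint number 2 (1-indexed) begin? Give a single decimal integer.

Answer: 3

Derivation:
  byte[0]=0x8C cont=1 payload=0x0C=12: acc |= 12<<0 -> acc=12 shift=7
  byte[1]=0xCF cont=1 payload=0x4F=79: acc |= 79<<7 -> acc=10124 shift=14
  byte[2]=0x41 cont=0 payload=0x41=65: acc |= 65<<14 -> acc=1075084 shift=21 [end]
Varint 1: bytes[0:3] = 8C CF 41 -> value 1075084 (3 byte(s))
  byte[3]=0x1F cont=0 payload=0x1F=31: acc |= 31<<0 -> acc=31 shift=7 [end]
Varint 2: bytes[3:4] = 1F -> value 31 (1 byte(s))
  byte[4]=0xAD cont=1 payload=0x2D=45: acc |= 45<<0 -> acc=45 shift=7
  byte[5]=0xB8 cont=1 payload=0x38=56: acc |= 56<<7 -> acc=7213 shift=14
  byte[6]=0x63 cont=0 payload=0x63=99: acc |= 99<<14 -> acc=1629229 shift=21 [end]
Varint 3: bytes[4:7] = AD B8 63 -> value 1629229 (3 byte(s))
  byte[7]=0xB8 cont=1 payload=0x38=56: acc |= 56<<0 -> acc=56 shift=7
  byte[8]=0x89 cont=1 payload=0x09=9: acc |= 9<<7 -> acc=1208 shift=14
  byte[9]=0x67 cont=0 payload=0x67=103: acc |= 103<<14 -> acc=1688760 shift=21 [end]
Varint 4: bytes[7:10] = B8 89 67 -> value 1688760 (3 byte(s))
  byte[10]=0x46 cont=0 payload=0x46=70: acc |= 70<<0 -> acc=70 shift=7 [end]
Varint 5: bytes[10:11] = 46 -> value 70 (1 byte(s))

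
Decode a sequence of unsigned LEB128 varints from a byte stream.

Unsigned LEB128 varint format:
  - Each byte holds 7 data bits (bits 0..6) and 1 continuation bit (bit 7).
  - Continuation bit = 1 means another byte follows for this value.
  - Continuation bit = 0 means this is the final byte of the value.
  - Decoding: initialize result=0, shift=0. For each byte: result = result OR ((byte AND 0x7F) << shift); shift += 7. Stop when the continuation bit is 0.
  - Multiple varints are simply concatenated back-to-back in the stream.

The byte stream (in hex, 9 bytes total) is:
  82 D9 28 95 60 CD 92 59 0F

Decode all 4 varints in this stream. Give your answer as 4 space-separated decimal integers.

Answer: 666754 12309 1460557 15

Derivation:
  byte[0]=0x82 cont=1 payload=0x02=2: acc |= 2<<0 -> acc=2 shift=7
  byte[1]=0xD9 cont=1 payload=0x59=89: acc |= 89<<7 -> acc=11394 shift=14
  byte[2]=0x28 cont=0 payload=0x28=40: acc |= 40<<14 -> acc=666754 shift=21 [end]
Varint 1: bytes[0:3] = 82 D9 28 -> value 666754 (3 byte(s))
  byte[3]=0x95 cont=1 payload=0x15=21: acc |= 21<<0 -> acc=21 shift=7
  byte[4]=0x60 cont=0 payload=0x60=96: acc |= 96<<7 -> acc=12309 shift=14 [end]
Varint 2: bytes[3:5] = 95 60 -> value 12309 (2 byte(s))
  byte[5]=0xCD cont=1 payload=0x4D=77: acc |= 77<<0 -> acc=77 shift=7
  byte[6]=0x92 cont=1 payload=0x12=18: acc |= 18<<7 -> acc=2381 shift=14
  byte[7]=0x59 cont=0 payload=0x59=89: acc |= 89<<14 -> acc=1460557 shift=21 [end]
Varint 3: bytes[5:8] = CD 92 59 -> value 1460557 (3 byte(s))
  byte[8]=0x0F cont=0 payload=0x0F=15: acc |= 15<<0 -> acc=15 shift=7 [end]
Varint 4: bytes[8:9] = 0F -> value 15 (1 byte(s))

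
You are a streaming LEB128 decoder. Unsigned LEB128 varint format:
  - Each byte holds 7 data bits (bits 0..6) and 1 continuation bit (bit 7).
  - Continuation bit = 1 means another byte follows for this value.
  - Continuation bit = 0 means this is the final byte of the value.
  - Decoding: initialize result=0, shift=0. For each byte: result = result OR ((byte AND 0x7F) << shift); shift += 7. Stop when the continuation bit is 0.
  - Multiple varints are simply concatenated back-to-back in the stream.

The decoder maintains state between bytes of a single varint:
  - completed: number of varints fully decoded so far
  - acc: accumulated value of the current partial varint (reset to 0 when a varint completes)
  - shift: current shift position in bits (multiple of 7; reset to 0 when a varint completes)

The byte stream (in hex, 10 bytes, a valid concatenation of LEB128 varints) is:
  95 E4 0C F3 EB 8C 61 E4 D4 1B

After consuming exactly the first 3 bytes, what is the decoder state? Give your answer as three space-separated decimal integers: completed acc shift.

byte[0]=0x95 cont=1 payload=0x15: acc |= 21<<0 -> completed=0 acc=21 shift=7
byte[1]=0xE4 cont=1 payload=0x64: acc |= 100<<7 -> completed=0 acc=12821 shift=14
byte[2]=0x0C cont=0 payload=0x0C: varint #1 complete (value=209429); reset -> completed=1 acc=0 shift=0

Answer: 1 0 0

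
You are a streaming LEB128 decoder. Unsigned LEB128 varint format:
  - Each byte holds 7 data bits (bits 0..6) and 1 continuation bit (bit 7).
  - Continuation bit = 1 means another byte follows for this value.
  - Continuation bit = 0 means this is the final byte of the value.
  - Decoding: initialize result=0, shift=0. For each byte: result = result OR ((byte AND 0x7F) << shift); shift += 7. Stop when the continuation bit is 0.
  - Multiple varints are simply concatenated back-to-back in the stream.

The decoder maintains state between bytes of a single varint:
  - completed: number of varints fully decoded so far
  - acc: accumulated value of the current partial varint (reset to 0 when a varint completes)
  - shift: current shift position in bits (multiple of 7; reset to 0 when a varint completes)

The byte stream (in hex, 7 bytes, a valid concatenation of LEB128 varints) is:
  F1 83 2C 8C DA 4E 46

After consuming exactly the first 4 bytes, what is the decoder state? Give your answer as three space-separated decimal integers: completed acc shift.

byte[0]=0xF1 cont=1 payload=0x71: acc |= 113<<0 -> completed=0 acc=113 shift=7
byte[1]=0x83 cont=1 payload=0x03: acc |= 3<<7 -> completed=0 acc=497 shift=14
byte[2]=0x2C cont=0 payload=0x2C: varint #1 complete (value=721393); reset -> completed=1 acc=0 shift=0
byte[3]=0x8C cont=1 payload=0x0C: acc |= 12<<0 -> completed=1 acc=12 shift=7

Answer: 1 12 7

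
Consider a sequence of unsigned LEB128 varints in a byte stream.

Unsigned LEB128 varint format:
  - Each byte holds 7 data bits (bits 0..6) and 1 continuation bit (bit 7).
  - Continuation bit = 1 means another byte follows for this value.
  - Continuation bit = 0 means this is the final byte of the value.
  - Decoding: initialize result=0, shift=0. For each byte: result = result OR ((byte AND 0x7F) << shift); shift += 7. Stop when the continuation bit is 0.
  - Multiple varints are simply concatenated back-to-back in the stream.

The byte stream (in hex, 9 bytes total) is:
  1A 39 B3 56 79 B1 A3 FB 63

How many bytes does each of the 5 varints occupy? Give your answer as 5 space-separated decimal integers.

  byte[0]=0x1A cont=0 payload=0x1A=26: acc |= 26<<0 -> acc=26 shift=7 [end]
Varint 1: bytes[0:1] = 1A -> value 26 (1 byte(s))
  byte[1]=0x39 cont=0 payload=0x39=57: acc |= 57<<0 -> acc=57 shift=7 [end]
Varint 2: bytes[1:2] = 39 -> value 57 (1 byte(s))
  byte[2]=0xB3 cont=1 payload=0x33=51: acc |= 51<<0 -> acc=51 shift=7
  byte[3]=0x56 cont=0 payload=0x56=86: acc |= 86<<7 -> acc=11059 shift=14 [end]
Varint 3: bytes[2:4] = B3 56 -> value 11059 (2 byte(s))
  byte[4]=0x79 cont=0 payload=0x79=121: acc |= 121<<0 -> acc=121 shift=7 [end]
Varint 4: bytes[4:5] = 79 -> value 121 (1 byte(s))
  byte[5]=0xB1 cont=1 payload=0x31=49: acc |= 49<<0 -> acc=49 shift=7
  byte[6]=0xA3 cont=1 payload=0x23=35: acc |= 35<<7 -> acc=4529 shift=14
  byte[7]=0xFB cont=1 payload=0x7B=123: acc |= 123<<14 -> acc=2019761 shift=21
  byte[8]=0x63 cont=0 payload=0x63=99: acc |= 99<<21 -> acc=209637809 shift=28 [end]
Varint 5: bytes[5:9] = B1 A3 FB 63 -> value 209637809 (4 byte(s))

Answer: 1 1 2 1 4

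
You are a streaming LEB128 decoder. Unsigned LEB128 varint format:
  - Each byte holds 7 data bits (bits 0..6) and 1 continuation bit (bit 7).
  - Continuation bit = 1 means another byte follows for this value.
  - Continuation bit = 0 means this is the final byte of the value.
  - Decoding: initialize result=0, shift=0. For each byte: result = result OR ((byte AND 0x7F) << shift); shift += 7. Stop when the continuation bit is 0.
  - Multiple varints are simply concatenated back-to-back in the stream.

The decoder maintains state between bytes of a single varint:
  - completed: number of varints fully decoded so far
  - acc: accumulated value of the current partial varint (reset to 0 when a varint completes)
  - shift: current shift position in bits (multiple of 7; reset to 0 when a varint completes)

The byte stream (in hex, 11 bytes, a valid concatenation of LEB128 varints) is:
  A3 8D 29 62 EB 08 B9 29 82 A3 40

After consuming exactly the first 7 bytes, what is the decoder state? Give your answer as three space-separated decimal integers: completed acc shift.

byte[0]=0xA3 cont=1 payload=0x23: acc |= 35<<0 -> completed=0 acc=35 shift=7
byte[1]=0x8D cont=1 payload=0x0D: acc |= 13<<7 -> completed=0 acc=1699 shift=14
byte[2]=0x29 cont=0 payload=0x29: varint #1 complete (value=673443); reset -> completed=1 acc=0 shift=0
byte[3]=0x62 cont=0 payload=0x62: varint #2 complete (value=98); reset -> completed=2 acc=0 shift=0
byte[4]=0xEB cont=1 payload=0x6B: acc |= 107<<0 -> completed=2 acc=107 shift=7
byte[5]=0x08 cont=0 payload=0x08: varint #3 complete (value=1131); reset -> completed=3 acc=0 shift=0
byte[6]=0xB9 cont=1 payload=0x39: acc |= 57<<0 -> completed=3 acc=57 shift=7

Answer: 3 57 7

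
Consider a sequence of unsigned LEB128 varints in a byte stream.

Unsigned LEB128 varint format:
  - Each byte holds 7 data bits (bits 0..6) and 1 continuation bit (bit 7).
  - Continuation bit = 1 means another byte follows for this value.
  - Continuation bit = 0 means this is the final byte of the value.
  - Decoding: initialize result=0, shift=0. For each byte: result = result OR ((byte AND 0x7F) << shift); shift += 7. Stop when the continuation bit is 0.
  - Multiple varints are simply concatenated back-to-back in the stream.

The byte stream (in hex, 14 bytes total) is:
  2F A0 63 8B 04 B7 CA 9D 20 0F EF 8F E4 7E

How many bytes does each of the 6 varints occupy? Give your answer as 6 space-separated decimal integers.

  byte[0]=0x2F cont=0 payload=0x2F=47: acc |= 47<<0 -> acc=47 shift=7 [end]
Varint 1: bytes[0:1] = 2F -> value 47 (1 byte(s))
  byte[1]=0xA0 cont=1 payload=0x20=32: acc |= 32<<0 -> acc=32 shift=7
  byte[2]=0x63 cont=0 payload=0x63=99: acc |= 99<<7 -> acc=12704 shift=14 [end]
Varint 2: bytes[1:3] = A0 63 -> value 12704 (2 byte(s))
  byte[3]=0x8B cont=1 payload=0x0B=11: acc |= 11<<0 -> acc=11 shift=7
  byte[4]=0x04 cont=0 payload=0x04=4: acc |= 4<<7 -> acc=523 shift=14 [end]
Varint 3: bytes[3:5] = 8B 04 -> value 523 (2 byte(s))
  byte[5]=0xB7 cont=1 payload=0x37=55: acc |= 55<<0 -> acc=55 shift=7
  byte[6]=0xCA cont=1 payload=0x4A=74: acc |= 74<<7 -> acc=9527 shift=14
  byte[7]=0x9D cont=1 payload=0x1D=29: acc |= 29<<14 -> acc=484663 shift=21
  byte[8]=0x20 cont=0 payload=0x20=32: acc |= 32<<21 -> acc=67593527 shift=28 [end]
Varint 4: bytes[5:9] = B7 CA 9D 20 -> value 67593527 (4 byte(s))
  byte[9]=0x0F cont=0 payload=0x0F=15: acc |= 15<<0 -> acc=15 shift=7 [end]
Varint 5: bytes[9:10] = 0F -> value 15 (1 byte(s))
  byte[10]=0xEF cont=1 payload=0x6F=111: acc |= 111<<0 -> acc=111 shift=7
  byte[11]=0x8F cont=1 payload=0x0F=15: acc |= 15<<7 -> acc=2031 shift=14
  byte[12]=0xE4 cont=1 payload=0x64=100: acc |= 100<<14 -> acc=1640431 shift=21
  byte[13]=0x7E cont=0 payload=0x7E=126: acc |= 126<<21 -> acc=265881583 shift=28 [end]
Varint 6: bytes[10:14] = EF 8F E4 7E -> value 265881583 (4 byte(s))

Answer: 1 2 2 4 1 4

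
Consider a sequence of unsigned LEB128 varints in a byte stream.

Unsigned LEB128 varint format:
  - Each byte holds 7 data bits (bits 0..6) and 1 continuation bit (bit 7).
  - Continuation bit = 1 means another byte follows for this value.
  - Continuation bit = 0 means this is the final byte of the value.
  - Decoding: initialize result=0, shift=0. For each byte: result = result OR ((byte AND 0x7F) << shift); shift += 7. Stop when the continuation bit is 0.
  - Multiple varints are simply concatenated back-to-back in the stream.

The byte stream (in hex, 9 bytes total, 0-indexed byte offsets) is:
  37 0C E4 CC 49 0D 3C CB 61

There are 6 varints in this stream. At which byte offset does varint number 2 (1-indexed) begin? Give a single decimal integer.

Answer: 1

Derivation:
  byte[0]=0x37 cont=0 payload=0x37=55: acc |= 55<<0 -> acc=55 shift=7 [end]
Varint 1: bytes[0:1] = 37 -> value 55 (1 byte(s))
  byte[1]=0x0C cont=0 payload=0x0C=12: acc |= 12<<0 -> acc=12 shift=7 [end]
Varint 2: bytes[1:2] = 0C -> value 12 (1 byte(s))
  byte[2]=0xE4 cont=1 payload=0x64=100: acc |= 100<<0 -> acc=100 shift=7
  byte[3]=0xCC cont=1 payload=0x4C=76: acc |= 76<<7 -> acc=9828 shift=14
  byte[4]=0x49 cont=0 payload=0x49=73: acc |= 73<<14 -> acc=1205860 shift=21 [end]
Varint 3: bytes[2:5] = E4 CC 49 -> value 1205860 (3 byte(s))
  byte[5]=0x0D cont=0 payload=0x0D=13: acc |= 13<<0 -> acc=13 shift=7 [end]
Varint 4: bytes[5:6] = 0D -> value 13 (1 byte(s))
  byte[6]=0x3C cont=0 payload=0x3C=60: acc |= 60<<0 -> acc=60 shift=7 [end]
Varint 5: bytes[6:7] = 3C -> value 60 (1 byte(s))
  byte[7]=0xCB cont=1 payload=0x4B=75: acc |= 75<<0 -> acc=75 shift=7
  byte[8]=0x61 cont=0 payload=0x61=97: acc |= 97<<7 -> acc=12491 shift=14 [end]
Varint 6: bytes[7:9] = CB 61 -> value 12491 (2 byte(s))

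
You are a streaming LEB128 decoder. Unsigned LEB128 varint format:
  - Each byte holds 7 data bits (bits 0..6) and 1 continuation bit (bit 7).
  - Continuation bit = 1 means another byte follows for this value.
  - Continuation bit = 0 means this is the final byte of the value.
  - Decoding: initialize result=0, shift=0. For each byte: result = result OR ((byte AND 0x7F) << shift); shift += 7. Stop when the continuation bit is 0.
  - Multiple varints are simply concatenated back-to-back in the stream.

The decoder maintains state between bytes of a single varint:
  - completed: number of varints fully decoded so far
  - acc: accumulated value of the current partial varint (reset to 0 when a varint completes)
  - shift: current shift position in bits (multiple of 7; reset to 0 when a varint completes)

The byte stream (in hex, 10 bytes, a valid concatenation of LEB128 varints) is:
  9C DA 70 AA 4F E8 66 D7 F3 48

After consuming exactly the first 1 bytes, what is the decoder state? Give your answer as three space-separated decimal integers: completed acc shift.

byte[0]=0x9C cont=1 payload=0x1C: acc |= 28<<0 -> completed=0 acc=28 shift=7

Answer: 0 28 7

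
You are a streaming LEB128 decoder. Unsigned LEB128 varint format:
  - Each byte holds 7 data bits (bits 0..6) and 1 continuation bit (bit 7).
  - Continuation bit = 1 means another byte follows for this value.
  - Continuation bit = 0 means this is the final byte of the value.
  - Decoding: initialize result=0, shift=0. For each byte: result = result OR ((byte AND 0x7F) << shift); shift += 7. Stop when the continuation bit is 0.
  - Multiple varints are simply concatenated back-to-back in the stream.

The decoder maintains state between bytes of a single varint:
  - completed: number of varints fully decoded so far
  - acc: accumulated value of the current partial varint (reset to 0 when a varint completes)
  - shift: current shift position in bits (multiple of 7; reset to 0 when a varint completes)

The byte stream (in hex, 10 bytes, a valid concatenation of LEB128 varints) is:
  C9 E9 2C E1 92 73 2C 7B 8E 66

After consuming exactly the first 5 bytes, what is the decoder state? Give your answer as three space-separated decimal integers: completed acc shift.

Answer: 1 2401 14

Derivation:
byte[0]=0xC9 cont=1 payload=0x49: acc |= 73<<0 -> completed=0 acc=73 shift=7
byte[1]=0xE9 cont=1 payload=0x69: acc |= 105<<7 -> completed=0 acc=13513 shift=14
byte[2]=0x2C cont=0 payload=0x2C: varint #1 complete (value=734409); reset -> completed=1 acc=0 shift=0
byte[3]=0xE1 cont=1 payload=0x61: acc |= 97<<0 -> completed=1 acc=97 shift=7
byte[4]=0x92 cont=1 payload=0x12: acc |= 18<<7 -> completed=1 acc=2401 shift=14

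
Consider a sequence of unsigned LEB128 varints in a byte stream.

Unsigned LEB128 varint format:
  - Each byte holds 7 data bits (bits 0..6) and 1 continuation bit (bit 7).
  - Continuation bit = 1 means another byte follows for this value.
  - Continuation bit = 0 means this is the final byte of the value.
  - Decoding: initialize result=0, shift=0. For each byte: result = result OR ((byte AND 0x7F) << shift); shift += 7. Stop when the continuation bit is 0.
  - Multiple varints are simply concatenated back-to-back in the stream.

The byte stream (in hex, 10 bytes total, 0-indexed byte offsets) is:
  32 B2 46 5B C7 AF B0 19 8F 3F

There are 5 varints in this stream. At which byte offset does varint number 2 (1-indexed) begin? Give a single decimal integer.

  byte[0]=0x32 cont=0 payload=0x32=50: acc |= 50<<0 -> acc=50 shift=7 [end]
Varint 1: bytes[0:1] = 32 -> value 50 (1 byte(s))
  byte[1]=0xB2 cont=1 payload=0x32=50: acc |= 50<<0 -> acc=50 shift=7
  byte[2]=0x46 cont=0 payload=0x46=70: acc |= 70<<7 -> acc=9010 shift=14 [end]
Varint 2: bytes[1:3] = B2 46 -> value 9010 (2 byte(s))
  byte[3]=0x5B cont=0 payload=0x5B=91: acc |= 91<<0 -> acc=91 shift=7 [end]
Varint 3: bytes[3:4] = 5B -> value 91 (1 byte(s))
  byte[4]=0xC7 cont=1 payload=0x47=71: acc |= 71<<0 -> acc=71 shift=7
  byte[5]=0xAF cont=1 payload=0x2F=47: acc |= 47<<7 -> acc=6087 shift=14
  byte[6]=0xB0 cont=1 payload=0x30=48: acc |= 48<<14 -> acc=792519 shift=21
  byte[7]=0x19 cont=0 payload=0x19=25: acc |= 25<<21 -> acc=53221319 shift=28 [end]
Varint 4: bytes[4:8] = C7 AF B0 19 -> value 53221319 (4 byte(s))
  byte[8]=0x8F cont=1 payload=0x0F=15: acc |= 15<<0 -> acc=15 shift=7
  byte[9]=0x3F cont=0 payload=0x3F=63: acc |= 63<<7 -> acc=8079 shift=14 [end]
Varint 5: bytes[8:10] = 8F 3F -> value 8079 (2 byte(s))

Answer: 1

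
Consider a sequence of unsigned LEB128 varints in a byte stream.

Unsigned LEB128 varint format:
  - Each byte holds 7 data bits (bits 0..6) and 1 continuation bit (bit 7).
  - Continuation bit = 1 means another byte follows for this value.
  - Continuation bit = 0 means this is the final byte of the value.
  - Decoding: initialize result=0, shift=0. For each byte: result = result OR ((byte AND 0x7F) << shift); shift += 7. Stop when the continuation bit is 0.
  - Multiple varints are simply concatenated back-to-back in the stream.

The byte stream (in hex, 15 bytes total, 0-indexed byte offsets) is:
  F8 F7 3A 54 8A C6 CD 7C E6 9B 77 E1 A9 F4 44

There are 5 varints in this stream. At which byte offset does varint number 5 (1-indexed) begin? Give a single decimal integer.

Answer: 11

Derivation:
  byte[0]=0xF8 cont=1 payload=0x78=120: acc |= 120<<0 -> acc=120 shift=7
  byte[1]=0xF7 cont=1 payload=0x77=119: acc |= 119<<7 -> acc=15352 shift=14
  byte[2]=0x3A cont=0 payload=0x3A=58: acc |= 58<<14 -> acc=965624 shift=21 [end]
Varint 1: bytes[0:3] = F8 F7 3A -> value 965624 (3 byte(s))
  byte[3]=0x54 cont=0 payload=0x54=84: acc |= 84<<0 -> acc=84 shift=7 [end]
Varint 2: bytes[3:4] = 54 -> value 84 (1 byte(s))
  byte[4]=0x8A cont=1 payload=0x0A=10: acc |= 10<<0 -> acc=10 shift=7
  byte[5]=0xC6 cont=1 payload=0x46=70: acc |= 70<<7 -> acc=8970 shift=14
  byte[6]=0xCD cont=1 payload=0x4D=77: acc |= 77<<14 -> acc=1270538 shift=21
  byte[7]=0x7C cont=0 payload=0x7C=124: acc |= 124<<21 -> acc=261317386 shift=28 [end]
Varint 3: bytes[4:8] = 8A C6 CD 7C -> value 261317386 (4 byte(s))
  byte[8]=0xE6 cont=1 payload=0x66=102: acc |= 102<<0 -> acc=102 shift=7
  byte[9]=0x9B cont=1 payload=0x1B=27: acc |= 27<<7 -> acc=3558 shift=14
  byte[10]=0x77 cont=0 payload=0x77=119: acc |= 119<<14 -> acc=1953254 shift=21 [end]
Varint 4: bytes[8:11] = E6 9B 77 -> value 1953254 (3 byte(s))
  byte[11]=0xE1 cont=1 payload=0x61=97: acc |= 97<<0 -> acc=97 shift=7
  byte[12]=0xA9 cont=1 payload=0x29=41: acc |= 41<<7 -> acc=5345 shift=14
  byte[13]=0xF4 cont=1 payload=0x74=116: acc |= 116<<14 -> acc=1905889 shift=21
  byte[14]=0x44 cont=0 payload=0x44=68: acc |= 68<<21 -> acc=144512225 shift=28 [end]
Varint 5: bytes[11:15] = E1 A9 F4 44 -> value 144512225 (4 byte(s))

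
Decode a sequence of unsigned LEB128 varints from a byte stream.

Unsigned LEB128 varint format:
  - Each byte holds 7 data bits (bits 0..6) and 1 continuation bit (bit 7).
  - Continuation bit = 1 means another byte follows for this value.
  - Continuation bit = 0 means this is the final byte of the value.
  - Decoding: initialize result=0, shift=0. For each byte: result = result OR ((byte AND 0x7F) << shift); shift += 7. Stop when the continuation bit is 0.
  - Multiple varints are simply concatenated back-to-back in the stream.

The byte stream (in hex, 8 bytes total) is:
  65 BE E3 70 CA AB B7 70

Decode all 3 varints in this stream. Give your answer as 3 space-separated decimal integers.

  byte[0]=0x65 cont=0 payload=0x65=101: acc |= 101<<0 -> acc=101 shift=7 [end]
Varint 1: bytes[0:1] = 65 -> value 101 (1 byte(s))
  byte[1]=0xBE cont=1 payload=0x3E=62: acc |= 62<<0 -> acc=62 shift=7
  byte[2]=0xE3 cont=1 payload=0x63=99: acc |= 99<<7 -> acc=12734 shift=14
  byte[3]=0x70 cont=0 payload=0x70=112: acc |= 112<<14 -> acc=1847742 shift=21 [end]
Varint 2: bytes[1:4] = BE E3 70 -> value 1847742 (3 byte(s))
  byte[4]=0xCA cont=1 payload=0x4A=74: acc |= 74<<0 -> acc=74 shift=7
  byte[5]=0xAB cont=1 payload=0x2B=43: acc |= 43<<7 -> acc=5578 shift=14
  byte[6]=0xB7 cont=1 payload=0x37=55: acc |= 55<<14 -> acc=906698 shift=21
  byte[7]=0x70 cont=0 payload=0x70=112: acc |= 112<<21 -> acc=235787722 shift=28 [end]
Varint 3: bytes[4:8] = CA AB B7 70 -> value 235787722 (4 byte(s))

Answer: 101 1847742 235787722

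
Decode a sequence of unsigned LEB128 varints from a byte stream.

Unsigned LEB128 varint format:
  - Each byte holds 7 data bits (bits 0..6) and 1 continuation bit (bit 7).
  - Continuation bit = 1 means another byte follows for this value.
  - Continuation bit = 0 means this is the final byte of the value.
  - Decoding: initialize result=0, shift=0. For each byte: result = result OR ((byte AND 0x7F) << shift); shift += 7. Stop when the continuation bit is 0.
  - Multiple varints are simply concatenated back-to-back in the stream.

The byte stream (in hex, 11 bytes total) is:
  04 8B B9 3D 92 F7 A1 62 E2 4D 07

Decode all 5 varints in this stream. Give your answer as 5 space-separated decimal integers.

  byte[0]=0x04 cont=0 payload=0x04=4: acc |= 4<<0 -> acc=4 shift=7 [end]
Varint 1: bytes[0:1] = 04 -> value 4 (1 byte(s))
  byte[1]=0x8B cont=1 payload=0x0B=11: acc |= 11<<0 -> acc=11 shift=7
  byte[2]=0xB9 cont=1 payload=0x39=57: acc |= 57<<7 -> acc=7307 shift=14
  byte[3]=0x3D cont=0 payload=0x3D=61: acc |= 61<<14 -> acc=1006731 shift=21 [end]
Varint 2: bytes[1:4] = 8B B9 3D -> value 1006731 (3 byte(s))
  byte[4]=0x92 cont=1 payload=0x12=18: acc |= 18<<0 -> acc=18 shift=7
  byte[5]=0xF7 cont=1 payload=0x77=119: acc |= 119<<7 -> acc=15250 shift=14
  byte[6]=0xA1 cont=1 payload=0x21=33: acc |= 33<<14 -> acc=555922 shift=21
  byte[7]=0x62 cont=0 payload=0x62=98: acc |= 98<<21 -> acc=206076818 shift=28 [end]
Varint 3: bytes[4:8] = 92 F7 A1 62 -> value 206076818 (4 byte(s))
  byte[8]=0xE2 cont=1 payload=0x62=98: acc |= 98<<0 -> acc=98 shift=7
  byte[9]=0x4D cont=0 payload=0x4D=77: acc |= 77<<7 -> acc=9954 shift=14 [end]
Varint 4: bytes[8:10] = E2 4D -> value 9954 (2 byte(s))
  byte[10]=0x07 cont=0 payload=0x07=7: acc |= 7<<0 -> acc=7 shift=7 [end]
Varint 5: bytes[10:11] = 07 -> value 7 (1 byte(s))

Answer: 4 1006731 206076818 9954 7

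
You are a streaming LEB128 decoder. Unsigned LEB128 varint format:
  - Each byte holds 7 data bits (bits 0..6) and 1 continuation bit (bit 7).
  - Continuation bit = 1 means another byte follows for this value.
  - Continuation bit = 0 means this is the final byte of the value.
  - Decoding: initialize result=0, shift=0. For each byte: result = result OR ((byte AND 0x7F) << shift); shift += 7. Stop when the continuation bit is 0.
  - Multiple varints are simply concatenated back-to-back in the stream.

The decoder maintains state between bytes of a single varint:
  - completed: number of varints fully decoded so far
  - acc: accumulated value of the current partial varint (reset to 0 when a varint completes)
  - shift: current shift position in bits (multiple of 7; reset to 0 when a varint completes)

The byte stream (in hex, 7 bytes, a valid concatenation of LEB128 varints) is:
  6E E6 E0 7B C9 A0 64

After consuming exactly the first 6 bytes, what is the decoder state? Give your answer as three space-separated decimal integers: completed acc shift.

byte[0]=0x6E cont=0 payload=0x6E: varint #1 complete (value=110); reset -> completed=1 acc=0 shift=0
byte[1]=0xE6 cont=1 payload=0x66: acc |= 102<<0 -> completed=1 acc=102 shift=7
byte[2]=0xE0 cont=1 payload=0x60: acc |= 96<<7 -> completed=1 acc=12390 shift=14
byte[3]=0x7B cont=0 payload=0x7B: varint #2 complete (value=2027622); reset -> completed=2 acc=0 shift=0
byte[4]=0xC9 cont=1 payload=0x49: acc |= 73<<0 -> completed=2 acc=73 shift=7
byte[5]=0xA0 cont=1 payload=0x20: acc |= 32<<7 -> completed=2 acc=4169 shift=14

Answer: 2 4169 14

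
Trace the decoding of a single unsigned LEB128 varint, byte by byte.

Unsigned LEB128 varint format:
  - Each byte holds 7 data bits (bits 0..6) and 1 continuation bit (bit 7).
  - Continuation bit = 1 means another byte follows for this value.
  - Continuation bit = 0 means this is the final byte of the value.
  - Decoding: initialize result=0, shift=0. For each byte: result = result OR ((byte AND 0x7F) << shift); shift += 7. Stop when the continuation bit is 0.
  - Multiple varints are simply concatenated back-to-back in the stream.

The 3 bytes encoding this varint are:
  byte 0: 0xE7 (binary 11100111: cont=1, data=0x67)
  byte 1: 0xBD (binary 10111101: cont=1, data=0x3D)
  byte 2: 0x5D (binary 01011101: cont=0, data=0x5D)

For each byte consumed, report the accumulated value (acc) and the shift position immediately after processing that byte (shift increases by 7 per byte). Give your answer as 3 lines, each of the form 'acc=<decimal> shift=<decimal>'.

byte 0=0xE7: payload=0x67=103, contrib = 103<<0 = 103; acc -> 103, shift -> 7
byte 1=0xBD: payload=0x3D=61, contrib = 61<<7 = 7808; acc -> 7911, shift -> 14
byte 2=0x5D: payload=0x5D=93, contrib = 93<<14 = 1523712; acc -> 1531623, shift -> 21

Answer: acc=103 shift=7
acc=7911 shift=14
acc=1531623 shift=21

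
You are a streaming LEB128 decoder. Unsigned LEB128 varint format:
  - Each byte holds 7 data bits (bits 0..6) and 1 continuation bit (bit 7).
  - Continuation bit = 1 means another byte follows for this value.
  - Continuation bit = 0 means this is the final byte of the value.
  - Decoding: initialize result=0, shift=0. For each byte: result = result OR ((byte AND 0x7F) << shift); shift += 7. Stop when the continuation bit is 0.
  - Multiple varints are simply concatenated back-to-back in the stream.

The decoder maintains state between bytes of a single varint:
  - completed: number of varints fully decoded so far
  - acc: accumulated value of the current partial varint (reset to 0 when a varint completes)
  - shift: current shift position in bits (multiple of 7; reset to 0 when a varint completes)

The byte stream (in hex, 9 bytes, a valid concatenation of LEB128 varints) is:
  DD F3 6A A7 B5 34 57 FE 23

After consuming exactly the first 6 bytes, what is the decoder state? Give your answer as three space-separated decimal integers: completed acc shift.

byte[0]=0xDD cont=1 payload=0x5D: acc |= 93<<0 -> completed=0 acc=93 shift=7
byte[1]=0xF3 cont=1 payload=0x73: acc |= 115<<7 -> completed=0 acc=14813 shift=14
byte[2]=0x6A cont=0 payload=0x6A: varint #1 complete (value=1751517); reset -> completed=1 acc=0 shift=0
byte[3]=0xA7 cont=1 payload=0x27: acc |= 39<<0 -> completed=1 acc=39 shift=7
byte[4]=0xB5 cont=1 payload=0x35: acc |= 53<<7 -> completed=1 acc=6823 shift=14
byte[5]=0x34 cont=0 payload=0x34: varint #2 complete (value=858791); reset -> completed=2 acc=0 shift=0

Answer: 2 0 0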